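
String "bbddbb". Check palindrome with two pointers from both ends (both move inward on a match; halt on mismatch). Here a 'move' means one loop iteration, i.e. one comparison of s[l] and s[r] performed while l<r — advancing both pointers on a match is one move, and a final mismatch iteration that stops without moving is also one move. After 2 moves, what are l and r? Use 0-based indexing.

[0,5] 'b'=='b' → l++,r--
[1,4] 'b'=='b' → l++,r--

l=2, r=3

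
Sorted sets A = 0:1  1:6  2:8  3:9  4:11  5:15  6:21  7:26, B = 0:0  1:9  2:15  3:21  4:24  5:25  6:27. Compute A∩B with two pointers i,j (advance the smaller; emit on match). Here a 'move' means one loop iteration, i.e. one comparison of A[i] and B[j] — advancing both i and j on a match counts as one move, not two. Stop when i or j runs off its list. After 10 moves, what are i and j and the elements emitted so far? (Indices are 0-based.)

i=7, j=6, emitted=[9, 15, 21]

i=0 j=0: 1>0, j++
i=0 j=1: 1<9, i++
i=1 j=1: 6<9, i++
i=2 j=1: 8<9, i++
i=3 j=1: 9==9 emit, i++,j++
i=4 j=2: 11<15, i++
i=5 j=2: 15==15 emit, i++,j++
i=6 j=3: 21==21 emit, i++,j++
i=7 j=4: 26>24, j++
i=7 j=5: 26>25, j++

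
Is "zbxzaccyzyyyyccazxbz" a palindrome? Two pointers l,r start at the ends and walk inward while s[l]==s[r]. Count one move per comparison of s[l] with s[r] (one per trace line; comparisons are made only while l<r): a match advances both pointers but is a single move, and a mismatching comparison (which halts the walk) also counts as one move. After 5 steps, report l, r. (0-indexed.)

l=5, r=14

[0,19] 'z'=='z' → l++,r--
[1,18] 'b'=='b' → l++,r--
[2,17] 'x'=='x' → l++,r--
[3,16] 'z'=='z' → l++,r--
[4,15] 'a'=='a' → l++,r--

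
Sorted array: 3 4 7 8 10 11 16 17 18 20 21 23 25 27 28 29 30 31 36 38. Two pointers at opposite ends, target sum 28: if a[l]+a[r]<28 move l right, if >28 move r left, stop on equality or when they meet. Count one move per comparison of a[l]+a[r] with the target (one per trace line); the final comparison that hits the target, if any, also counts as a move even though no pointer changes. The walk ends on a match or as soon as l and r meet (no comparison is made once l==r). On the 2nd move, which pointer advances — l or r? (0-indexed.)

r

l=0 r=19: 3+38=41 >28, r--
l=0 r=18: 3+36=39 >28, r--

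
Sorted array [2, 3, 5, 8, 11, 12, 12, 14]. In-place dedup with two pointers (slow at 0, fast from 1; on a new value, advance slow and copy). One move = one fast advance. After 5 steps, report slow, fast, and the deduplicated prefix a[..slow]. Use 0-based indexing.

slow=5, fast=6, prefix=[2, 3, 5, 8, 11, 12]

slow=0 fast=1: a[fast]=3≠a[slow]=2 write a[1]=3, slow++,fast++
slow=1 fast=2: a[fast]=5≠a[slow]=3 write a[2]=5, slow++,fast++
slow=2 fast=3: a[fast]=8≠a[slow]=5 write a[3]=8, slow++,fast++
slow=3 fast=4: a[fast]=11≠a[slow]=8 write a[4]=11, slow++,fast++
slow=4 fast=5: a[fast]=12≠a[slow]=11 write a[5]=12, slow++,fast++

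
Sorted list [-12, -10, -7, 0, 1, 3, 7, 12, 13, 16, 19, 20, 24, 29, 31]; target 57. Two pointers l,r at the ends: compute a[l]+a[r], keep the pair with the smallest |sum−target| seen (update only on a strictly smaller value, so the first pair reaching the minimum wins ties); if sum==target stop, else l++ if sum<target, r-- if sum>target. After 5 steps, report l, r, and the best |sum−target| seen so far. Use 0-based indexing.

l=0 r=14: -12+31=19 d=38 *, l++
l=1 r=14: -10+31=21 d=36 *, l++
l=2 r=14: -7+31=24 d=33 *, l++
l=3 r=14: 0+31=31 d=26 *, l++
l=4 r=14: 1+31=32 d=25 *, l++

l=5, r=14, best |Δ|=25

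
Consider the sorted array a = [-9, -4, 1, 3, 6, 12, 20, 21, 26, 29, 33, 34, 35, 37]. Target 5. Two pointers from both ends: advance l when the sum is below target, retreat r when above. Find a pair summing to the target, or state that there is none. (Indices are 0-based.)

l=0 r=13: -9+37=28 >5, r--
l=0 r=12: -9+35=26 >5, r--
l=0 r=11: -9+34=25 >5, r--
l=0 r=10: -9+33=24 >5, r--
l=0 r=9: -9+29=20 >5, r--
l=0 r=8: -9+26=17 >5, r--
l=0 r=7: -9+21=12 >5, r--
l=0 r=6: -9+20=11 >5, r--
l=0 r=5: -9+12=3 <5, l++
l=1 r=5: -4+12=8 >5, r--
l=1 r=4: -4+6=2 <5, l++
l=2 r=4: 1+6=7 >5, r--
l=2 r=3: 1+3=4 <5, l++

no pair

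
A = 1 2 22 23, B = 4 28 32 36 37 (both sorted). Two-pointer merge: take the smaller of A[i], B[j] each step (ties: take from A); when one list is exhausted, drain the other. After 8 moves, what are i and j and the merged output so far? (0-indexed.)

i=4, j=4, merged so far=[1, 2, 4, 22, 23, 28, 32, 36]

[i=0,j=0] A[i]=1<=B[j]=4 take 1 → i++
[i=1,j=0] A[i]=2<=B[j]=4 take 2 → i++
[i=2,j=0] A[i]=22>B[j]=4 take 4 → j++
[i=2,j=1] A[i]=22<=B[j]=28 take 22 → i++
[i=3,j=1] A[i]=23<=B[j]=28 take 23 → i++
[i=4,j=1] A done, take B[j]=28 → j++
[i=4,j=2] A done, take B[j]=32 → j++
[i=4,j=3] A done, take B[j]=36 → j++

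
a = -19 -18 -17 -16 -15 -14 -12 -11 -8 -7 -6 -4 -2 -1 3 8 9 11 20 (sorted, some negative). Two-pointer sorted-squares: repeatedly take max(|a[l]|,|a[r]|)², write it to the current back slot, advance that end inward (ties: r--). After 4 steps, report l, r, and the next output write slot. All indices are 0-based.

l=3, r=17, next write slot=14

[0,18] |-19|<=|20| out[18]=400 → r--
[0,17] |-19|>|11| out[17]=361 → l++
[1,17] |-18|>|11| out[16]=324 → l++
[2,17] |-17|>|11| out[15]=289 → l++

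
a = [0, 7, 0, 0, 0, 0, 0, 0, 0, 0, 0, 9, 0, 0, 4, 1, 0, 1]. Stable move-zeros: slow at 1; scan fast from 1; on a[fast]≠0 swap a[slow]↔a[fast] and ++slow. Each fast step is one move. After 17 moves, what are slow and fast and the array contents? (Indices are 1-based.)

(s=1,f=1) a[fast]=0 → fast++
(s=1,f=2) a[fast]=7≠0 swap→a[1]=7 → slow++,fast++
(s=2,f=3) a[fast]=0 → fast++
(s=2,f=4) a[fast]=0 → fast++
(s=2,f=5) a[fast]=0 → fast++
(s=2,f=6) a[fast]=0 → fast++
(s=2,f=7) a[fast]=0 → fast++
(s=2,f=8) a[fast]=0 → fast++
(s=2,f=9) a[fast]=0 → fast++
(s=2,f=10) a[fast]=0 → fast++
(s=2,f=11) a[fast]=0 → fast++
(s=2,f=12) a[fast]=9≠0 swap→a[2]=9 → slow++,fast++
(s=3,f=13) a[fast]=0 → fast++
(s=3,f=14) a[fast]=0 → fast++
(s=3,f=15) a[fast]=4≠0 swap→a[3]=4 → slow++,fast++
(s=4,f=16) a[fast]=1≠0 swap→a[4]=1 → slow++,fast++
(s=5,f=17) a[fast]=0 → fast++

slow=5, fast=18, a=[7, 9, 4, 1, 0, 0, 0, 0, 0, 0, 0, 0, 0, 0, 0, 0, 0, 1]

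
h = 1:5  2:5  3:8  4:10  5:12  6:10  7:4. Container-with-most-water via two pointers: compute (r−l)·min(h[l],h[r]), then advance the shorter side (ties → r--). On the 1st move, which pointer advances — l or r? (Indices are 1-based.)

l=1 r=7: min(5,4)*6=24 best=24 *, r--

r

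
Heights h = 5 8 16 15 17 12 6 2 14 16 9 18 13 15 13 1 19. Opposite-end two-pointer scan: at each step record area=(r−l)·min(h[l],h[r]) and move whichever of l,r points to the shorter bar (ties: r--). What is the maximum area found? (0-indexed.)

l=0 r=16: min(5,19)*16=80 best=80 *, l++
l=1 r=16: min(8,19)*15=120 best=120 *, l++
l=2 r=16: min(16,19)*14=224 best=224 *, l++
l=3 r=16: min(15,19)*13=195 best=224, l++
l=4 r=16: min(17,19)*12=204 best=224, l++
l=5 r=16: min(12,19)*11=132 best=224, l++
l=6 r=16: min(6,19)*10=60 best=224, l++
l=7 r=16: min(2,19)*9=18 best=224, l++
l=8 r=16: min(14,19)*8=112 best=224, l++
l=9 r=16: min(16,19)*7=112 best=224, l++
l=10 r=16: min(9,19)*6=54 best=224, l++
l=11 r=16: min(18,19)*5=90 best=224, l++
l=12 r=16: min(13,19)*4=52 best=224, l++
l=13 r=16: min(15,19)*3=45 best=224, l++
l=14 r=16: min(13,19)*2=26 best=224, l++
l=15 r=16: min(1,19)*1=1 best=224, l++

max area = 224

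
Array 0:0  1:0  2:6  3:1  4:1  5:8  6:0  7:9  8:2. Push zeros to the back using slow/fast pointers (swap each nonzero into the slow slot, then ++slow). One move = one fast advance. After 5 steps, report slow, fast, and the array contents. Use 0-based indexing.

slow=3, fast=5, a=[6, 1, 1, 0, 0, 8, 0, 9, 2]

slow=0 fast=0: a[fast]=0, fast++
slow=0 fast=1: a[fast]=0, fast++
slow=0 fast=2: a[fast]=6≠0 swap→a[0]=6, slow++,fast++
slow=1 fast=3: a[fast]=1≠0 swap→a[1]=1, slow++,fast++
slow=2 fast=4: a[fast]=1≠0 swap→a[2]=1, slow++,fast++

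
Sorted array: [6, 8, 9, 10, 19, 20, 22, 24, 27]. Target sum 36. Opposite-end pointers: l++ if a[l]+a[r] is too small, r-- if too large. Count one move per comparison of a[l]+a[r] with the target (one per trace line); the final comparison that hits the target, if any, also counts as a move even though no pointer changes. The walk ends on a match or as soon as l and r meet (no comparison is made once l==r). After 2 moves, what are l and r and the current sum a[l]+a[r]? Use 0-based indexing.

[0,8] 6+27=33 <36 → l++
[1,8] 8+27=35 <36 → l++

l=2, r=8, sum=36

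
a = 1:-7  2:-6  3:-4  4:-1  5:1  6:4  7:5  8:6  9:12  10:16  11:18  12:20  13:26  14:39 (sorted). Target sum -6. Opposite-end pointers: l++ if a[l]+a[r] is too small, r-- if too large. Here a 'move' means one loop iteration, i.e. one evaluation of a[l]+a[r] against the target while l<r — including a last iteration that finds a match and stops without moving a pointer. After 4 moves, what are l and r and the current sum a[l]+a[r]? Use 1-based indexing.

l=1, r=10, sum=9

l=1 r=14: -7+39=32 >-6, r--
l=1 r=13: -7+26=19 >-6, r--
l=1 r=12: -7+20=13 >-6, r--
l=1 r=11: -7+18=11 >-6, r--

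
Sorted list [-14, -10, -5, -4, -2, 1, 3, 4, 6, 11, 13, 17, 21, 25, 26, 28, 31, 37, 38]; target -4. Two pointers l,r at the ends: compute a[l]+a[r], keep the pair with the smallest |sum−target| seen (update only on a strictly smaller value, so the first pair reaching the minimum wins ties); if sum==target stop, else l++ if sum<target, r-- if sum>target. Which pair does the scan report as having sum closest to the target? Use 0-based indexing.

l=0 r=18: -14+38=24 d=28 *, r--
l=0 r=17: -14+37=23 d=27 *, r--
l=0 r=16: -14+31=17 d=21 *, r--
l=0 r=15: -14+28=14 d=18 *, r--
l=0 r=14: -14+26=12 d=16 *, r--
l=0 r=13: -14+25=11 d=15 *, r--
l=0 r=12: -14+21=7 d=11 *, r--
l=0 r=11: -14+17=3 d=7 *, r--
l=0 r=10: -14+13=-1 d=3 *, r--
l=0 r=9: -14+11=-3 d=1 *, r--
l=0 r=8: -14+6=-8 d=4, l++
l=1 r=8: -10+6=-4 d=0 *, stop

pair (-10, 6) with sum -4 (|Δ|=0)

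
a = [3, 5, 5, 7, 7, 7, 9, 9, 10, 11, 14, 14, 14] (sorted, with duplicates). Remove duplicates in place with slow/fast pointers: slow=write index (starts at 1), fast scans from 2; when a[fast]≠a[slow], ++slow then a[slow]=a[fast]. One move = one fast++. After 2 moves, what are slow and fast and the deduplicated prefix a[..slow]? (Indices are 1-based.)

slow=2, fast=4, prefix=[3, 5]

(s=1,f=2) a[fast]=5≠a[slow]=3 write a[2]=5 → slow++,fast++
(s=2,f=3) a[fast]=5=a[slow] dup → fast++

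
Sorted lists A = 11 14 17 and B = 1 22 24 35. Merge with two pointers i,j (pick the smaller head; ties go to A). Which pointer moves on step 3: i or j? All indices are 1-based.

[i=1,j=1] A[i]=11>B[j]=1 take 1 → j++
[i=1,j=2] A[i]=11<=B[j]=22 take 11 → i++
[i=2,j=2] A[i]=14<=B[j]=22 take 14 → i++

i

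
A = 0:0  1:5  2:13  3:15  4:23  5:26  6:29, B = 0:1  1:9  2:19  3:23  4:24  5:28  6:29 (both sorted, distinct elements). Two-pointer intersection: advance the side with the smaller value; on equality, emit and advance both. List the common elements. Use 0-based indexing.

intersection = [23, 29]

[i=0,j=0] 0<1 → i++
[i=1,j=0] 5>1 → j++
[i=1,j=1] 5<9 → i++
[i=2,j=1] 13>9 → j++
[i=2,j=2] 13<19 → i++
[i=3,j=2] 15<19 → i++
[i=4,j=2] 23>19 → j++
[i=4,j=3] 23==23 emit → i++,j++
[i=5,j=4] 26>24 → j++
[i=5,j=5] 26<28 → i++
[i=6,j=5] 29>28 → j++
[i=6,j=6] 29==29 emit → i++,j++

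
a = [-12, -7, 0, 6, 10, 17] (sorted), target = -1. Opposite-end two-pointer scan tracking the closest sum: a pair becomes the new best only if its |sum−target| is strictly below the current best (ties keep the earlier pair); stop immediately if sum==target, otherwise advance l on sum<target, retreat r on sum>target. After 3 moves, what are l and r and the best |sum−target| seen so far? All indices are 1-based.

l=1 r=6: -12+17=5 d=6 *, r--
l=1 r=5: -12+10=-2 d=1 *, l++
l=2 r=5: -7+10=3 d=4, r--

l=2, r=4, best |Δ|=1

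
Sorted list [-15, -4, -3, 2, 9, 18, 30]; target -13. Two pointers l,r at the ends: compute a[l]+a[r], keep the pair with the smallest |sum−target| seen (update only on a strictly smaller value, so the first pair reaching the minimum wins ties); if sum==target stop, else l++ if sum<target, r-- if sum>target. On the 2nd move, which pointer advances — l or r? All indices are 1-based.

l=1 r=7: -15+30=15 d=28 *, r--
l=1 r=6: -15+18=3 d=16 *, r--

r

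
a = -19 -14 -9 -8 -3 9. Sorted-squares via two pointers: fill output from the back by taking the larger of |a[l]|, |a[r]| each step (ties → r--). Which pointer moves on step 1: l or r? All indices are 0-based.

l=0 r=5: |-19|>|9| out[5]=361, l++

l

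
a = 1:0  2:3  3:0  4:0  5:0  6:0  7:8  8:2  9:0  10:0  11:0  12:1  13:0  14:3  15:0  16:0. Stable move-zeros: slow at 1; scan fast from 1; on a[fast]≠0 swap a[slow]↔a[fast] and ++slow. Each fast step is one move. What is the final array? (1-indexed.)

slow=1 fast=1: a[fast]=0, fast++
slow=1 fast=2: a[fast]=3≠0 swap→a[1]=3, slow++,fast++
slow=2 fast=3: a[fast]=0, fast++
slow=2 fast=4: a[fast]=0, fast++
slow=2 fast=5: a[fast]=0, fast++
slow=2 fast=6: a[fast]=0, fast++
slow=2 fast=7: a[fast]=8≠0 swap→a[2]=8, slow++,fast++
slow=3 fast=8: a[fast]=2≠0 swap→a[3]=2, slow++,fast++
slow=4 fast=9: a[fast]=0, fast++
slow=4 fast=10: a[fast]=0, fast++
slow=4 fast=11: a[fast]=0, fast++
slow=4 fast=12: a[fast]=1≠0 swap→a[4]=1, slow++,fast++
slow=5 fast=13: a[fast]=0, fast++
slow=5 fast=14: a[fast]=3≠0 swap→a[5]=3, slow++,fast++
slow=6 fast=15: a[fast]=0, fast++
slow=6 fast=16: a[fast]=0, fast++

[3, 8, 2, 1, 3, 0, 0, 0, 0, 0, 0, 0, 0, 0, 0, 0]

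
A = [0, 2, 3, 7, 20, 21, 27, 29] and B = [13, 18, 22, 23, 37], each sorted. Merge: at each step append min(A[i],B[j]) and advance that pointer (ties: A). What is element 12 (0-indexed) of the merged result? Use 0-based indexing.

merged[12] = 37

i=0 j=0: A[i]=0<=B[j]=13 take 0, i++
i=1 j=0: A[i]=2<=B[j]=13 take 2, i++
i=2 j=0: A[i]=3<=B[j]=13 take 3, i++
i=3 j=0: A[i]=7<=B[j]=13 take 7, i++
i=4 j=0: A[i]=20>B[j]=13 take 13, j++
i=4 j=1: A[i]=20>B[j]=18 take 18, j++
i=4 j=2: A[i]=20<=B[j]=22 take 20, i++
i=5 j=2: A[i]=21<=B[j]=22 take 21, i++
i=6 j=2: A[i]=27>B[j]=22 take 22, j++
i=6 j=3: A[i]=27>B[j]=23 take 23, j++
i=6 j=4: A[i]=27<=B[j]=37 take 27, i++
i=7 j=4: A[i]=29<=B[j]=37 take 29, i++
i=8 j=4: A done, take B[j]=37, j++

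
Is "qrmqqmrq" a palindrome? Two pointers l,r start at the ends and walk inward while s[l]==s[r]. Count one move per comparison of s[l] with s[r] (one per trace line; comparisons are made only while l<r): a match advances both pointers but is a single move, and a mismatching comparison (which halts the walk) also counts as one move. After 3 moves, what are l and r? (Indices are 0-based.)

l=0 r=7: 'q'=='q', l++,r--
l=1 r=6: 'r'=='r', l++,r--
l=2 r=5: 'm'=='m', l++,r--

l=3, r=4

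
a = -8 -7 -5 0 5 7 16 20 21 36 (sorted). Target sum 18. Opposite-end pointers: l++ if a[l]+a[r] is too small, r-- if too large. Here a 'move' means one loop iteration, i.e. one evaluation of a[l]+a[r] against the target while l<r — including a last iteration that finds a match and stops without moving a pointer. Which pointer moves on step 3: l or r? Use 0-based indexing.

[0,9] -8+36=28 >18 → r--
[0,8] -8+21=13 <18 → l++
[1,8] -7+21=14 <18 → l++

l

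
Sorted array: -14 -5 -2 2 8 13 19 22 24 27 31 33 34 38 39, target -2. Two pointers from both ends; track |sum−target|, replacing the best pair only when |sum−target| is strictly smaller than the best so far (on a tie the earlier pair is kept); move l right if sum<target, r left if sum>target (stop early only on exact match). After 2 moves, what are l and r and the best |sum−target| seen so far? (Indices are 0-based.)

[0,14] -14+39=25 d=27 * → r--
[0,13] -14+38=24 d=26 * → r--

l=0, r=12, best |Δ|=26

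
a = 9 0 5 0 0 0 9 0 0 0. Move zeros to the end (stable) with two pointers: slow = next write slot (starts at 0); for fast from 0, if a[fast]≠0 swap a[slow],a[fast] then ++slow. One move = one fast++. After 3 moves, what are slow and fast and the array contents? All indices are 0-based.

slow=2, fast=3, a=[9, 5, 0, 0, 0, 0, 9, 0, 0, 0]

(s=0,f=0) a[fast]=9≠0 swap→a[0]=9 → slow++,fast++
(s=1,f=1) a[fast]=0 → fast++
(s=1,f=2) a[fast]=5≠0 swap→a[1]=5 → slow++,fast++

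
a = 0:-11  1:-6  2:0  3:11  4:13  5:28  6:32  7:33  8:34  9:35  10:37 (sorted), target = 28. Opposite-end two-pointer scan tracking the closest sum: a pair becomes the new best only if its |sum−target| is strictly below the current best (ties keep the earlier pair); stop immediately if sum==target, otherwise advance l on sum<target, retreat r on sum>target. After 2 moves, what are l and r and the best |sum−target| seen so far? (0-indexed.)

l=1, r=9, best |Δ|=2

l=0 r=10: -11+37=26 d=2 *, l++
l=1 r=10: -6+37=31 d=3, r--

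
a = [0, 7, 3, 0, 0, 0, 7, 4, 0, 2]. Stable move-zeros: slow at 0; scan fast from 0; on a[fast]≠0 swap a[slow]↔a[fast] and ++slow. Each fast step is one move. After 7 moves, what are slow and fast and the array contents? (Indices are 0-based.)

slow=3, fast=7, a=[7, 3, 7, 0, 0, 0, 0, 4, 0, 2]

(s=0,f=0) a[fast]=0 → fast++
(s=0,f=1) a[fast]=7≠0 swap→a[0]=7 → slow++,fast++
(s=1,f=2) a[fast]=3≠0 swap→a[1]=3 → slow++,fast++
(s=2,f=3) a[fast]=0 → fast++
(s=2,f=4) a[fast]=0 → fast++
(s=2,f=5) a[fast]=0 → fast++
(s=2,f=6) a[fast]=7≠0 swap→a[2]=7 → slow++,fast++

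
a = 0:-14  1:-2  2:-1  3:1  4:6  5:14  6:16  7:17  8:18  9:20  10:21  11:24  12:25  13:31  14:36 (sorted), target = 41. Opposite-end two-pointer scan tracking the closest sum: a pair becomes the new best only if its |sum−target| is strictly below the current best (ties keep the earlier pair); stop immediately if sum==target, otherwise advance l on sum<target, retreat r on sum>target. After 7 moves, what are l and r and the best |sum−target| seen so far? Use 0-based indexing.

l=5, r=12, best |Δ|=1

[0,14] -14+36=22 d=19 * → l++
[1,14] -2+36=34 d=7 * → l++
[2,14] -1+36=35 d=6 * → l++
[3,14] 1+36=37 d=4 * → l++
[4,14] 6+36=42 d=1 * → r--
[4,13] 6+31=37 d=4 → l++
[5,13] 14+31=45 d=4 → r--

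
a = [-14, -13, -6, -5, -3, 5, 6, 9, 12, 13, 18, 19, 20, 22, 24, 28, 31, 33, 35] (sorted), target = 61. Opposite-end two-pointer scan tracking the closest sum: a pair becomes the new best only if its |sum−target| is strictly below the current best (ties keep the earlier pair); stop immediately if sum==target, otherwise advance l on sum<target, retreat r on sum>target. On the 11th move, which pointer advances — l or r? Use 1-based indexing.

l

[1,19] -14+35=21 d=40 * → l++
[2,19] -13+35=22 d=39 * → l++
[3,19] -6+35=29 d=32 * → l++
[4,19] -5+35=30 d=31 * → l++
[5,19] -3+35=32 d=29 * → l++
[6,19] 5+35=40 d=21 * → l++
[7,19] 6+35=41 d=20 * → l++
[8,19] 9+35=44 d=17 * → l++
[9,19] 12+35=47 d=14 * → l++
[10,19] 13+35=48 d=13 * → l++
[11,19] 18+35=53 d=8 * → l++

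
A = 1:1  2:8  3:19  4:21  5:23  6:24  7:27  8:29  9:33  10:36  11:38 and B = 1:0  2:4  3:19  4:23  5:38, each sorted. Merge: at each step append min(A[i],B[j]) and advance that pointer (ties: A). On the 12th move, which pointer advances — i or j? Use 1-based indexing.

[i=1,j=1] A[i]=1>B[j]=0 take 0 → j++
[i=1,j=2] A[i]=1<=B[j]=4 take 1 → i++
[i=2,j=2] A[i]=8>B[j]=4 take 4 → j++
[i=2,j=3] A[i]=8<=B[j]=19 take 8 → i++
[i=3,j=3] A[i]=19<=B[j]=19 take 19 → i++
[i=4,j=3] A[i]=21>B[j]=19 take 19 → j++
[i=4,j=4] A[i]=21<=B[j]=23 take 21 → i++
[i=5,j=4] A[i]=23<=B[j]=23 take 23 → i++
[i=6,j=4] A[i]=24>B[j]=23 take 23 → j++
[i=6,j=5] A[i]=24<=B[j]=38 take 24 → i++
[i=7,j=5] A[i]=27<=B[j]=38 take 27 → i++
[i=8,j=5] A[i]=29<=B[j]=38 take 29 → i++

i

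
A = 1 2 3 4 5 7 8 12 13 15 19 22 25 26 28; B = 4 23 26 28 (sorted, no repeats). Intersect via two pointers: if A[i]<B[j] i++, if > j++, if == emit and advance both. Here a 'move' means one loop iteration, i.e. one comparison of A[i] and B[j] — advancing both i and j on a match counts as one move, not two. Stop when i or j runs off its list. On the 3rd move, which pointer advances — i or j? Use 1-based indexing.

[i=1,j=1] 1<4 → i++
[i=2,j=1] 2<4 → i++
[i=3,j=1] 3<4 → i++

i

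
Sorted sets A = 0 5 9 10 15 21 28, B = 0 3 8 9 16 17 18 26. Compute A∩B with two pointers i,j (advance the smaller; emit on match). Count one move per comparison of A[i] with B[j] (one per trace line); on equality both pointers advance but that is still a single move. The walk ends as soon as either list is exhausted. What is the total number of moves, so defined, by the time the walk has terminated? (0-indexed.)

12 moves

[i=0,j=0] 0==0 emit → i++,j++
[i=1,j=1] 5>3 → j++
[i=1,j=2] 5<8 → i++
[i=2,j=2] 9>8 → j++
[i=2,j=3] 9==9 emit → i++,j++
[i=3,j=4] 10<16 → i++
[i=4,j=4] 15<16 → i++
[i=5,j=4] 21>16 → j++
[i=5,j=5] 21>17 → j++
[i=5,j=6] 21>18 → j++
[i=5,j=7] 21<26 → i++
[i=6,j=7] 28>26 → j++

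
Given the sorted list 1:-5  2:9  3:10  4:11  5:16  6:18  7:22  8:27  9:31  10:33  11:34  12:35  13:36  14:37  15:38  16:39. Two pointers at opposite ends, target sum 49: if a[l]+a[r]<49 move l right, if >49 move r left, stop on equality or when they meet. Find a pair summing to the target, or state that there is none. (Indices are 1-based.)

l=1 r=16: -5+39=34 <49, l++
l=2 r=16: 9+39=48 <49, l++
l=3 r=16: 10+39=49, found

(10, 39)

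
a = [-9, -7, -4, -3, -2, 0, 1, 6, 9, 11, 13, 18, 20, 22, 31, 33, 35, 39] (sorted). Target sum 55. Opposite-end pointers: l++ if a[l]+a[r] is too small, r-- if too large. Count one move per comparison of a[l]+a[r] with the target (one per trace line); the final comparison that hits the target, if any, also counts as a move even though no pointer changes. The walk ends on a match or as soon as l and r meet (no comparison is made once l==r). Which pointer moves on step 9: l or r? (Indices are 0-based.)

l

l=0 r=17: -9+39=30 <55, l++
l=1 r=17: -7+39=32 <55, l++
l=2 r=17: -4+39=35 <55, l++
l=3 r=17: -3+39=36 <55, l++
l=4 r=17: -2+39=37 <55, l++
l=5 r=17: 0+39=39 <55, l++
l=6 r=17: 1+39=40 <55, l++
l=7 r=17: 6+39=45 <55, l++
l=8 r=17: 9+39=48 <55, l++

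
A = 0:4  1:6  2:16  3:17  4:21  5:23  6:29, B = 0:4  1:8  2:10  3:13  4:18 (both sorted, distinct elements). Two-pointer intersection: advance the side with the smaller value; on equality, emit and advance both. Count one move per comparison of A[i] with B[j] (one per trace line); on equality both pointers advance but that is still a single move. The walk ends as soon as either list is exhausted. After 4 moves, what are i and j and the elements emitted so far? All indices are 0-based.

i=2, j=3, emitted=[4]

[i=0,j=0] 4==4 emit → i++,j++
[i=1,j=1] 6<8 → i++
[i=2,j=1] 16>8 → j++
[i=2,j=2] 16>10 → j++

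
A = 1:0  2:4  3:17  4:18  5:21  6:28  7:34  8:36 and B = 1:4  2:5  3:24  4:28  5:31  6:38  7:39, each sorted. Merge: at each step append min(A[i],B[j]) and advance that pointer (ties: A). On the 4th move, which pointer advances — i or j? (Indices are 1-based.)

[i=1,j=1] A[i]=0<=B[j]=4 take 0 → i++
[i=2,j=1] A[i]=4<=B[j]=4 take 4 → i++
[i=3,j=1] A[i]=17>B[j]=4 take 4 → j++
[i=3,j=2] A[i]=17>B[j]=5 take 5 → j++

j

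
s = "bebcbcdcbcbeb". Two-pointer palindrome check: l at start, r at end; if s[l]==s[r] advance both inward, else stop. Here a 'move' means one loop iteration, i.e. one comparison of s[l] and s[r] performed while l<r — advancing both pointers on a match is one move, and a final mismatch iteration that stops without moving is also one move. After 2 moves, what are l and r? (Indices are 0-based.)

[0,12] 'b'=='b' → l++,r--
[1,11] 'e'=='e' → l++,r--

l=2, r=10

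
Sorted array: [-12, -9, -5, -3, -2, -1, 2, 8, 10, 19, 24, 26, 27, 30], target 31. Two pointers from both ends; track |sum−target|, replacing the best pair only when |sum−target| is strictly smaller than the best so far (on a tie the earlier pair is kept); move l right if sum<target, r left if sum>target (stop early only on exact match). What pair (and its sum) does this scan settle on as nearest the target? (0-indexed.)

[0,13] -12+30=18 d=13 * → l++
[1,13] -9+30=21 d=10 * → l++
[2,13] -5+30=25 d=6 * → l++
[3,13] -3+30=27 d=4 * → l++
[4,13] -2+30=28 d=3 * → l++
[5,13] -1+30=29 d=2 * → l++
[6,13] 2+30=32 d=1 * → r--
[6,12] 2+27=29 d=2 → l++
[7,12] 8+27=35 d=4 → r--
[7,11] 8+26=34 d=3 → r--
[7,10] 8+24=32 d=1 → r--
[7,9] 8+19=27 d=4 → l++
[8,9] 10+19=29 d=2 → l++

pair (2, 30) with sum 32 (|Δ|=1)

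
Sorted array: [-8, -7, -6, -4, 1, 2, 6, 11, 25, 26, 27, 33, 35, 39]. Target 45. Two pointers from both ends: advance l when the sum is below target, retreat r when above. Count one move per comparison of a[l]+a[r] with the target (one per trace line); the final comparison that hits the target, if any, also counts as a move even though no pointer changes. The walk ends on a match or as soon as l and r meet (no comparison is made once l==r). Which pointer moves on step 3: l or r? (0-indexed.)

l=0 r=13: -8+39=31 <45, l++
l=1 r=13: -7+39=32 <45, l++
l=2 r=13: -6+39=33 <45, l++

l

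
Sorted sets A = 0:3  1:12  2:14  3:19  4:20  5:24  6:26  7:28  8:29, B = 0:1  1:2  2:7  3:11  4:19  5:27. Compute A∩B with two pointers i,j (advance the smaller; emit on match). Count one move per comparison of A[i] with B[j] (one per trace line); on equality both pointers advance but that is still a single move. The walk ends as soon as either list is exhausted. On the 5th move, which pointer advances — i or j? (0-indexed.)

j

[i=0,j=0] 3>1 → j++
[i=0,j=1] 3>2 → j++
[i=0,j=2] 3<7 → i++
[i=1,j=2] 12>7 → j++
[i=1,j=3] 12>11 → j++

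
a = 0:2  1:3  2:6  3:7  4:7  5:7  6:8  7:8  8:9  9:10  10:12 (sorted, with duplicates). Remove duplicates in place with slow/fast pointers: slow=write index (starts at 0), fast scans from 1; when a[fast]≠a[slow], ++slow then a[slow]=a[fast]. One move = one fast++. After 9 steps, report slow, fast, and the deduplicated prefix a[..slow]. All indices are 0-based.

slow=0 fast=1: a[fast]=3≠a[slow]=2 write a[1]=3, slow++,fast++
slow=1 fast=2: a[fast]=6≠a[slow]=3 write a[2]=6, slow++,fast++
slow=2 fast=3: a[fast]=7≠a[slow]=6 write a[3]=7, slow++,fast++
slow=3 fast=4: a[fast]=7=a[slow] dup, fast++
slow=3 fast=5: a[fast]=7=a[slow] dup, fast++
slow=3 fast=6: a[fast]=8≠a[slow]=7 write a[4]=8, slow++,fast++
slow=4 fast=7: a[fast]=8=a[slow] dup, fast++
slow=4 fast=8: a[fast]=9≠a[slow]=8 write a[5]=9, slow++,fast++
slow=5 fast=9: a[fast]=10≠a[slow]=9 write a[6]=10, slow++,fast++

slow=6, fast=10, prefix=[2, 3, 6, 7, 8, 9, 10]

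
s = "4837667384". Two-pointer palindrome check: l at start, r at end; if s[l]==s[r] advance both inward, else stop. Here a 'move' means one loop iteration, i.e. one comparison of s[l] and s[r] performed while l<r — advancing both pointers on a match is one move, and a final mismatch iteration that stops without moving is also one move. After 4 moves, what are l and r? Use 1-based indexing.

l=5, r=6

l=1 r=10: '4'=='4', l++,r--
l=2 r=9: '8'=='8', l++,r--
l=3 r=8: '3'=='3', l++,r--
l=4 r=7: '7'=='7', l++,r--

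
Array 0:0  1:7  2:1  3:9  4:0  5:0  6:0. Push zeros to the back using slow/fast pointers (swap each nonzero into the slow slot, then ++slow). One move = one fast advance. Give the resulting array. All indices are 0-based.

[7, 1, 9, 0, 0, 0, 0]

slow=0 fast=0: a[fast]=0, fast++
slow=0 fast=1: a[fast]=7≠0 swap→a[0]=7, slow++,fast++
slow=1 fast=2: a[fast]=1≠0 swap→a[1]=1, slow++,fast++
slow=2 fast=3: a[fast]=9≠0 swap→a[2]=9, slow++,fast++
slow=3 fast=4: a[fast]=0, fast++
slow=3 fast=5: a[fast]=0, fast++
slow=3 fast=6: a[fast]=0, fast++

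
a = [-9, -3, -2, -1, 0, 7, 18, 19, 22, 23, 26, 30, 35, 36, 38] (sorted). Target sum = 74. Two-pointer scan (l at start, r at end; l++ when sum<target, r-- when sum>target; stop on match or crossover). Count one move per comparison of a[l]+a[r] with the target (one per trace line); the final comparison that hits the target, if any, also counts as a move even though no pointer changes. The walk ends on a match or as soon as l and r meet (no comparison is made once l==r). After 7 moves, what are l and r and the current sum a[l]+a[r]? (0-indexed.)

l=7, r=14, sum=57

l=0 r=14: -9+38=29 <74, l++
l=1 r=14: -3+38=35 <74, l++
l=2 r=14: -2+38=36 <74, l++
l=3 r=14: -1+38=37 <74, l++
l=4 r=14: 0+38=38 <74, l++
l=5 r=14: 7+38=45 <74, l++
l=6 r=14: 18+38=56 <74, l++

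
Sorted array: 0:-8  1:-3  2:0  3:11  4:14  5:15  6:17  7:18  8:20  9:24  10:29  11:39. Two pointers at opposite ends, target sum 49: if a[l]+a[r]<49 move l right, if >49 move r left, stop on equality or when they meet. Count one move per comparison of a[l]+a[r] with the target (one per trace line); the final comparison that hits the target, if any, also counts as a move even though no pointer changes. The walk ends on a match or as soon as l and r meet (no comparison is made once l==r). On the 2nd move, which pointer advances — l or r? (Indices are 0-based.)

l

l=0 r=11: -8+39=31 <49, l++
l=1 r=11: -3+39=36 <49, l++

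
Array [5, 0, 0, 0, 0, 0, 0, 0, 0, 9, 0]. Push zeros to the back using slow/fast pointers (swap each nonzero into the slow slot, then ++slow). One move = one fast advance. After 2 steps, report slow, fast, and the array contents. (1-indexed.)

slow=1 fast=1: a[fast]=5≠0 swap→a[1]=5, slow++,fast++
slow=2 fast=2: a[fast]=0, fast++

slow=2, fast=3, a=[5, 0, 0, 0, 0, 0, 0, 0, 0, 9, 0]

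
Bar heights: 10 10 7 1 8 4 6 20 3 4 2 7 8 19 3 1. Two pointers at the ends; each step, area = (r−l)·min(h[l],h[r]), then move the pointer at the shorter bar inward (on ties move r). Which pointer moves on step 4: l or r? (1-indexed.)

l

[1,16] min(10,1)*15=15 best=15 * → r--
[1,15] min(10,3)*14=42 best=42 * → r--
[1,14] min(10,19)*13=130 best=130 * → l++
[2,14] min(10,19)*12=120 best=130 → l++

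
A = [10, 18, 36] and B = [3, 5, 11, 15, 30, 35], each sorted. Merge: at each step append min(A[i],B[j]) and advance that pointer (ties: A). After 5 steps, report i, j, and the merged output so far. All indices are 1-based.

i=2, j=5, merged so far=[3, 5, 10, 11, 15]

[i=1,j=1] A[i]=10>B[j]=3 take 3 → j++
[i=1,j=2] A[i]=10>B[j]=5 take 5 → j++
[i=1,j=3] A[i]=10<=B[j]=11 take 10 → i++
[i=2,j=3] A[i]=18>B[j]=11 take 11 → j++
[i=2,j=4] A[i]=18>B[j]=15 take 15 → j++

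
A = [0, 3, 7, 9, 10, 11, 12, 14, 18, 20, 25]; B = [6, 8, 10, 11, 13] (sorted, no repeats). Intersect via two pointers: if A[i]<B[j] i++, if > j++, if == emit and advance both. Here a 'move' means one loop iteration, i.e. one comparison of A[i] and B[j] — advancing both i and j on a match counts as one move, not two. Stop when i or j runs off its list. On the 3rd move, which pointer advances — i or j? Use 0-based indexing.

[i=0,j=0] 0<6 → i++
[i=1,j=0] 3<6 → i++
[i=2,j=0] 7>6 → j++

j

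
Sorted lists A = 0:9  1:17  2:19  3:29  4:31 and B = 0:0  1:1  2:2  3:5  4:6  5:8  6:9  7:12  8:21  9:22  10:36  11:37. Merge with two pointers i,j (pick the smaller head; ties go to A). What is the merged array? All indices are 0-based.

[i=0,j=0] A[i]=9>B[j]=0 take 0 → j++
[i=0,j=1] A[i]=9>B[j]=1 take 1 → j++
[i=0,j=2] A[i]=9>B[j]=2 take 2 → j++
[i=0,j=3] A[i]=9>B[j]=5 take 5 → j++
[i=0,j=4] A[i]=9>B[j]=6 take 6 → j++
[i=0,j=5] A[i]=9>B[j]=8 take 8 → j++
[i=0,j=6] A[i]=9<=B[j]=9 take 9 → i++
[i=1,j=6] A[i]=17>B[j]=9 take 9 → j++
[i=1,j=7] A[i]=17>B[j]=12 take 12 → j++
[i=1,j=8] A[i]=17<=B[j]=21 take 17 → i++
[i=2,j=8] A[i]=19<=B[j]=21 take 19 → i++
[i=3,j=8] A[i]=29>B[j]=21 take 21 → j++
[i=3,j=9] A[i]=29>B[j]=22 take 22 → j++
[i=3,j=10] A[i]=29<=B[j]=36 take 29 → i++
[i=4,j=10] A[i]=31<=B[j]=36 take 31 → i++
[i=5,j=10] A done, take B[j]=36 → j++
[i=5,j=11] A done, take B[j]=37 → j++

[0, 1, 2, 5, 6, 8, 9, 9, 12, 17, 19, 21, 22, 29, 31, 36, 37]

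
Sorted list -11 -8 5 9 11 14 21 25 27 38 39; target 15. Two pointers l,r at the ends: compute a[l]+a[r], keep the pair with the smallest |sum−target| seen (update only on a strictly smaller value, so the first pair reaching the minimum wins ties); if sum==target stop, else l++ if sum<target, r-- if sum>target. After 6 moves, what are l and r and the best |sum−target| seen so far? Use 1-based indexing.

l=3, r=7, best |Δ|=1

l=1 r=11: -11+39=28 d=13 *, r--
l=1 r=10: -11+38=27 d=12 *, r--
l=1 r=9: -11+27=16 d=1 *, r--
l=1 r=8: -11+25=14 d=1, l++
l=2 r=8: -8+25=17 d=2, r--
l=2 r=7: -8+21=13 d=2, l++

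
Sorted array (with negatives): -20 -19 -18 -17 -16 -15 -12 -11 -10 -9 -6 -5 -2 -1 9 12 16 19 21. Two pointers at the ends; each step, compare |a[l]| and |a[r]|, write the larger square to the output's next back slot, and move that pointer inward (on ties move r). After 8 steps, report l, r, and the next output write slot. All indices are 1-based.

l=6, r=16, next write slot=11

[1,19] |-20|<=|21| out[19]=441 → r--
[1,18] |-20|>|19| out[18]=400 → l++
[2,18] |-19|<=|19| out[17]=361 → r--
[2,17] |-19|>|16| out[16]=361 → l++
[3,17] |-18|>|16| out[15]=324 → l++
[4,17] |-17|>|16| out[14]=289 → l++
[5,17] |-16|<=|16| out[13]=256 → r--
[5,16] |-16|>|12| out[12]=256 → l++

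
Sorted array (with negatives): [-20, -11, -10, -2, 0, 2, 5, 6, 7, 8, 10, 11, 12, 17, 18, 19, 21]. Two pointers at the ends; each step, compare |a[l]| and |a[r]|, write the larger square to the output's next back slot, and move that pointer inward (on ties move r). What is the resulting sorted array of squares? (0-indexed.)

l=0 r=16: |-20|<=|21| out[16]=441, r--
l=0 r=15: |-20|>|19| out[15]=400, l++
l=1 r=15: |-11|<=|19| out[14]=361, r--
l=1 r=14: |-11|<=|18| out[13]=324, r--
l=1 r=13: |-11|<=|17| out[12]=289, r--
l=1 r=12: |-11|<=|12| out[11]=144, r--
l=1 r=11: |-11|<=|11| out[10]=121, r--
l=1 r=10: |-11|>|10| out[9]=121, l++
l=2 r=10: |-10|<=|10| out[8]=100, r--
l=2 r=9: |-10|>|8| out[7]=100, l++
l=3 r=9: |-2|<=|8| out[6]=64, r--
l=3 r=8: |-2|<=|7| out[5]=49, r--
l=3 r=7: |-2|<=|6| out[4]=36, r--
l=3 r=6: |-2|<=|5| out[3]=25, r--
l=3 r=5: |-2|<=|2| out[2]=4, r--
l=3 r=4: |-2|>|0| out[1]=4, l++
l=4 r=4: |0|<=|0| out[0]=0, r--

[0, 4, 4, 25, 36, 49, 64, 100, 100, 121, 121, 144, 289, 324, 361, 400, 441]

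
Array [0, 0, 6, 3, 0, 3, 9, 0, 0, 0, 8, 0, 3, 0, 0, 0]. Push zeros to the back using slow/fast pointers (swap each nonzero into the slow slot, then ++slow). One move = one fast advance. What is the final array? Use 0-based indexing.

[6, 3, 3, 9, 8, 3, 0, 0, 0, 0, 0, 0, 0, 0, 0, 0]

(s=0,f=0) a[fast]=0 → fast++
(s=0,f=1) a[fast]=0 → fast++
(s=0,f=2) a[fast]=6≠0 swap→a[0]=6 → slow++,fast++
(s=1,f=3) a[fast]=3≠0 swap→a[1]=3 → slow++,fast++
(s=2,f=4) a[fast]=0 → fast++
(s=2,f=5) a[fast]=3≠0 swap→a[2]=3 → slow++,fast++
(s=3,f=6) a[fast]=9≠0 swap→a[3]=9 → slow++,fast++
(s=4,f=7) a[fast]=0 → fast++
(s=4,f=8) a[fast]=0 → fast++
(s=4,f=9) a[fast]=0 → fast++
(s=4,f=10) a[fast]=8≠0 swap→a[4]=8 → slow++,fast++
(s=5,f=11) a[fast]=0 → fast++
(s=5,f=12) a[fast]=3≠0 swap→a[5]=3 → slow++,fast++
(s=6,f=13) a[fast]=0 → fast++
(s=6,f=14) a[fast]=0 → fast++
(s=6,f=15) a[fast]=0 → fast++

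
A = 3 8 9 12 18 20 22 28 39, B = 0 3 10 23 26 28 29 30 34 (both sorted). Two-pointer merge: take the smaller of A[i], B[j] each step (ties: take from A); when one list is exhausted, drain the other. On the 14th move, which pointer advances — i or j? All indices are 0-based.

j

[i=0,j=0] A[i]=3>B[j]=0 take 0 → j++
[i=0,j=1] A[i]=3<=B[j]=3 take 3 → i++
[i=1,j=1] A[i]=8>B[j]=3 take 3 → j++
[i=1,j=2] A[i]=8<=B[j]=10 take 8 → i++
[i=2,j=2] A[i]=9<=B[j]=10 take 9 → i++
[i=3,j=2] A[i]=12>B[j]=10 take 10 → j++
[i=3,j=3] A[i]=12<=B[j]=23 take 12 → i++
[i=4,j=3] A[i]=18<=B[j]=23 take 18 → i++
[i=5,j=3] A[i]=20<=B[j]=23 take 20 → i++
[i=6,j=3] A[i]=22<=B[j]=23 take 22 → i++
[i=7,j=3] A[i]=28>B[j]=23 take 23 → j++
[i=7,j=4] A[i]=28>B[j]=26 take 26 → j++
[i=7,j=5] A[i]=28<=B[j]=28 take 28 → i++
[i=8,j=5] A[i]=39>B[j]=28 take 28 → j++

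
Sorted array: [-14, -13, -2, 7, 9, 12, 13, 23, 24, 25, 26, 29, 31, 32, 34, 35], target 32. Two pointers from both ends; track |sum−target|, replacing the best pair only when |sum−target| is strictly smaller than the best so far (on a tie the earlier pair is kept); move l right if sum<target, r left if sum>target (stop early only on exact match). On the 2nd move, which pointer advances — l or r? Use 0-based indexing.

l=0 r=15: -14+35=21 d=11 *, l++
l=1 r=15: -13+35=22 d=10 *, l++

l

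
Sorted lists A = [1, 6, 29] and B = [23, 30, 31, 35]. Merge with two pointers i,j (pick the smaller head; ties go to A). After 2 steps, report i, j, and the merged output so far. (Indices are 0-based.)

i=2, j=0, merged so far=[1, 6]

i=0 j=0: A[i]=1<=B[j]=23 take 1, i++
i=1 j=0: A[i]=6<=B[j]=23 take 6, i++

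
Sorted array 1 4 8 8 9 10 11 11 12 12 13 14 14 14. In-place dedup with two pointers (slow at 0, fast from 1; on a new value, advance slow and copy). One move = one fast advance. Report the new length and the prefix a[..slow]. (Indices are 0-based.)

length 9; prefix = [1, 4, 8, 9, 10, 11, 12, 13, 14]

(s=0,f=1) a[fast]=4≠a[slow]=1 write a[1]=4 → slow++,fast++
(s=1,f=2) a[fast]=8≠a[slow]=4 write a[2]=8 → slow++,fast++
(s=2,f=3) a[fast]=8=a[slow] dup → fast++
(s=2,f=4) a[fast]=9≠a[slow]=8 write a[3]=9 → slow++,fast++
(s=3,f=5) a[fast]=10≠a[slow]=9 write a[4]=10 → slow++,fast++
(s=4,f=6) a[fast]=11≠a[slow]=10 write a[5]=11 → slow++,fast++
(s=5,f=7) a[fast]=11=a[slow] dup → fast++
(s=5,f=8) a[fast]=12≠a[slow]=11 write a[6]=12 → slow++,fast++
(s=6,f=9) a[fast]=12=a[slow] dup → fast++
(s=6,f=10) a[fast]=13≠a[slow]=12 write a[7]=13 → slow++,fast++
(s=7,f=11) a[fast]=14≠a[slow]=13 write a[8]=14 → slow++,fast++
(s=8,f=12) a[fast]=14=a[slow] dup → fast++
(s=8,f=13) a[fast]=14=a[slow] dup → fast++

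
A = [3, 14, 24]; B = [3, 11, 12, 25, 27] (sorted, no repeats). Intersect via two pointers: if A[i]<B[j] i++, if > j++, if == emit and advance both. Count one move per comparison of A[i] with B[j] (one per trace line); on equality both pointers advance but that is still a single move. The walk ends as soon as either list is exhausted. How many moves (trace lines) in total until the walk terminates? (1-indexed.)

5 moves

[i=1,j=1] 3==3 emit → i++,j++
[i=2,j=2] 14>11 → j++
[i=2,j=3] 14>12 → j++
[i=2,j=4] 14<25 → i++
[i=3,j=4] 24<25 → i++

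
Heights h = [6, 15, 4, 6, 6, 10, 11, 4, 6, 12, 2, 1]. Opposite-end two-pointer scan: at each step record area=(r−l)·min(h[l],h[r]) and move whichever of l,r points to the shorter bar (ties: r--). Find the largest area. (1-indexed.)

max area = 96

[1,12] min(6,1)*11=11 best=11 * → r--
[1,11] min(6,2)*10=20 best=20 * → r--
[1,10] min(6,12)*9=54 best=54 * → l++
[2,10] min(15,12)*8=96 best=96 * → r--
[2,9] min(15,6)*7=42 best=96 → r--
[2,8] min(15,4)*6=24 best=96 → r--
[2,7] min(15,11)*5=55 best=96 → r--
[2,6] min(15,10)*4=40 best=96 → r--
[2,5] min(15,6)*3=18 best=96 → r--
[2,4] min(15,6)*2=12 best=96 → r--
[2,3] min(15,4)*1=4 best=96 → r--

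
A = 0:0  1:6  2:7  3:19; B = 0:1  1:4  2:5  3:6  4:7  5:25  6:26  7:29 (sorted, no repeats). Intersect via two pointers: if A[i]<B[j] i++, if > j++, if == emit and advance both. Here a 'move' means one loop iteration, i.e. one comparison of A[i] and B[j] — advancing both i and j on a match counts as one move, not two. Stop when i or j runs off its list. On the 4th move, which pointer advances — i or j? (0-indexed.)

j

[i=0,j=0] 0<1 → i++
[i=1,j=0] 6>1 → j++
[i=1,j=1] 6>4 → j++
[i=1,j=2] 6>5 → j++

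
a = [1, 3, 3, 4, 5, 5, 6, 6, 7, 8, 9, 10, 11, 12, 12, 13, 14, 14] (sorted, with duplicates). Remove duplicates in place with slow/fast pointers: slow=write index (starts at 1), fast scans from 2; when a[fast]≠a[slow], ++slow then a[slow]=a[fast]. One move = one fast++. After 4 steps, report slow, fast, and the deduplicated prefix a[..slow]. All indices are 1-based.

(s=1,f=2) a[fast]=3≠a[slow]=1 write a[2]=3 → slow++,fast++
(s=2,f=3) a[fast]=3=a[slow] dup → fast++
(s=2,f=4) a[fast]=4≠a[slow]=3 write a[3]=4 → slow++,fast++
(s=3,f=5) a[fast]=5≠a[slow]=4 write a[4]=5 → slow++,fast++

slow=4, fast=6, prefix=[1, 3, 4, 5]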